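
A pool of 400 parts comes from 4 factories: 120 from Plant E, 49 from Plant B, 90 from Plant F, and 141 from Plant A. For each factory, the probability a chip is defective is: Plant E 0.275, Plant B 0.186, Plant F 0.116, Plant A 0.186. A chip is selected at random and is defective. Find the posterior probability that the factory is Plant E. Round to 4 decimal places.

Compute prior × likelihood for every hypothesis:
  Plant E: 0.3 × 0.275 = 0.0825
  Plant B: 0.1225 × 0.186 = 0.022785
  Plant F: 0.225 × 0.116 = 0.0261
  Plant A: 0.3525 × 0.186 = 0.065565
Sum = 0.19695.
P(Plant E | evidence) = 0.0825 / 0.19695 ≈ 0.4189.

0.4189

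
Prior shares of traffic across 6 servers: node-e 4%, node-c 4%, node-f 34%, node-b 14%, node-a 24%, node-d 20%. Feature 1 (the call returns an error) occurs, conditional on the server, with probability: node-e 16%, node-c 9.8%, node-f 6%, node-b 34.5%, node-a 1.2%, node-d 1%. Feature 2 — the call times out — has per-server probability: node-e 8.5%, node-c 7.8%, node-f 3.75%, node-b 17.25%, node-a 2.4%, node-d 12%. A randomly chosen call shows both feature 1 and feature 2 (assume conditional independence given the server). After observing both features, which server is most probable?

node-b

Unnormalized posteriors (prior × likelihood):
  node-e: 0.04 × 0.16 × 0.085 = 0.000544
  node-c: 0.04 × 0.098 × 0.078 = 0.00030576
  node-f: 0.34 × 0.06 × 0.0375 = 0.000765
  node-b: 0.14 × 0.345 × 0.1725 = 0.00833175
  node-a: 0.24 × 0.012 × 0.024 = 0.00006912
  node-d: 0.2 × 0.01 × 0.12 = 0.00024
Sum = 0.01025563.
Largest term belongs to node-b, so node-b is most probable.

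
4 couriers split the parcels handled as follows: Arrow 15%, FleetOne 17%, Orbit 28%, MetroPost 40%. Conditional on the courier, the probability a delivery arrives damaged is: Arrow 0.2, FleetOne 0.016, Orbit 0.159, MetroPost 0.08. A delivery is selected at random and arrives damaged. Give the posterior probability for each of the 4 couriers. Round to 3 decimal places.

By Bayes' rule, posterior ∝ prior × likelihood:
  Arrow: 0.15 × 0.2 = 0.03
  FleetOne: 0.17 × 0.016 = 0.00272
  Orbit: 0.28 × 0.159 = 0.04452
  MetroPost: 0.4 × 0.08 = 0.032
Sum = 0.10924.
P(Arrow | damaged) = 0.03/0.10924 ≈ 0.275
P(FleetOne | damaged) = 0.00272/0.10924 ≈ 0.025
P(Orbit | damaged) = 0.04452/0.10924 ≈ 0.408
P(MetroPost | damaged) = 0.032/0.10924 ≈ 0.293

Arrow 0.275, FleetOne 0.025, Orbit 0.408, MetroPost 0.293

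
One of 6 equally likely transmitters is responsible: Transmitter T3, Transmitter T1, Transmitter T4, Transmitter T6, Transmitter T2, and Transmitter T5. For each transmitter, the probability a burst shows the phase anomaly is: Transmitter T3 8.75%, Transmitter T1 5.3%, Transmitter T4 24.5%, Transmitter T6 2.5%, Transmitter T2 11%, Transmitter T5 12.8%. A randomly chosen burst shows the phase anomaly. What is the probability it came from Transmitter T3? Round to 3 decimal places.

0.135

With a uniform prior (1/6 each), posterior ∝ likelihood:
  Transmitter T3: 0.0875
  Transmitter T1: 0.053
  Transmitter T4: 0.245
  Transmitter T6: 0.025
  Transmitter T2: 0.11
  Transmitter T5: 0.128
Sum = 0.6485.
P(Transmitter T3 | evidence) = 0.0875 / 0.6485 ≈ 0.135.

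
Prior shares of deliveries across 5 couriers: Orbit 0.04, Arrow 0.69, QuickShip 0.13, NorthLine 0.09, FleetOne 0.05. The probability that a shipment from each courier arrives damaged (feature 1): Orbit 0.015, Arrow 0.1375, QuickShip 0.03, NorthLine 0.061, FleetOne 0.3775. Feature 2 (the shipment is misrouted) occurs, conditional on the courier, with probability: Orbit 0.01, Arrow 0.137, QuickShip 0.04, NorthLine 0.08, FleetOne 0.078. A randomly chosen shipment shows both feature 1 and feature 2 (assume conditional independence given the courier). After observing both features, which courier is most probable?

Unnormalized posteriors (prior × likelihood):
  Orbit: 0.04 × 0.015 × 0.01 = 0.000006
  Arrow: 0.69 × 0.1375 × 0.137 = 0.012997875
  QuickShip: 0.13 × 0.03 × 0.04 = 0.000156
  NorthLine: 0.09 × 0.061 × 0.08 = 0.0004392
  FleetOne: 0.05 × 0.3775 × 0.078 = 0.00147225
Normalizing constant = 0.015071325.
Largest term belongs to Arrow, so Arrow is most probable.

Arrow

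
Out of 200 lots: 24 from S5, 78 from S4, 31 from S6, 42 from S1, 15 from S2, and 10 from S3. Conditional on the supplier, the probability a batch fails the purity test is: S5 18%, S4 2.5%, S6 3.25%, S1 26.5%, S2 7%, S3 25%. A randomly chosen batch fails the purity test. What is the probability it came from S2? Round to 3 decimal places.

0.048

By Bayes' rule, posterior ∝ prior × likelihood:
  S5: 0.12 × 0.18 = 0.0216
  S4: 0.39 × 0.025 = 0.00975
  S6: 0.155 × 0.0325 = 0.0050375
  S1: 0.21 × 0.265 = 0.05565
  S2: 0.075 × 0.07 = 0.00525
  S3: 0.05 × 0.25 = 0.0125
Sum = 0.1097875.
P(S2 | evidence) = 0.00525 / 0.1097875 ≈ 0.048.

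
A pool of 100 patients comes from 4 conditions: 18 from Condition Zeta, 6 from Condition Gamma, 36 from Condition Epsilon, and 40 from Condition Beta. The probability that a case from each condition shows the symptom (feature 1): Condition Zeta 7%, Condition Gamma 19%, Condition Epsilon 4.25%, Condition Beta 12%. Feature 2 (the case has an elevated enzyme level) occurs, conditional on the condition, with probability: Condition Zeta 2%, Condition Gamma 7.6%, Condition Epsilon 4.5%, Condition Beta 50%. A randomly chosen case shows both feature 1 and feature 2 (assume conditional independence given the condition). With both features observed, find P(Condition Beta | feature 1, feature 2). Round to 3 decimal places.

By Bayes' rule, posterior ∝ prior × likelihood:
  Condition Zeta: 0.18 × 0.07 × 0.02 = 0.000252
  Condition Gamma: 0.06 × 0.19 × 0.076 = 0.0008664
  Condition Epsilon: 0.36 × 0.0425 × 0.045 = 0.0006885
  Condition Beta: 0.4 × 0.12 × 0.5 = 0.024
Sum = 0.0258069.
P(Condition Beta | evidence) = 0.024 / 0.0258069 ≈ 0.930.

0.930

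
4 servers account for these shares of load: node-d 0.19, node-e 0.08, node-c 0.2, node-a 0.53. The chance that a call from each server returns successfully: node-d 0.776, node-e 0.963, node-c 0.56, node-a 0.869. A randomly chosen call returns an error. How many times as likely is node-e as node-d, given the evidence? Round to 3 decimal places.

0.070

Taking complements, P(error | each) = node-d 0.224, node-e 0.037, node-c 0.44, node-a 0.131.
Unnormalized posteriors (prior × likelihood):
  node-d: 0.19 × 0.224 = 0.04256
  node-e: 0.08 × 0.037 = 0.00296
  node-c: 0.2 × 0.44 = 0.088
  node-a: 0.53 × 0.131 = 0.06943
Sum = 0.20295.
The ratio is 0.00296 / 0.04256 (the normalizer cancels) = 0.070.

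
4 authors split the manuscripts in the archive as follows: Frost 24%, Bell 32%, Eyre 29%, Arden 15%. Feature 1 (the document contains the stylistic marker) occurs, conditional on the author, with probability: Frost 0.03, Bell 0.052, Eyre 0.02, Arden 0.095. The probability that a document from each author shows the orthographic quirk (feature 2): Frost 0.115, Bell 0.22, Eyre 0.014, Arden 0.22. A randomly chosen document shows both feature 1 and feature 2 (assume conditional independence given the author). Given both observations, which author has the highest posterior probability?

Bell

Prior × likelihood for each hypothesis:
  Frost: 0.24 × 0.03 × 0.115 = 0.000828
  Bell: 0.32 × 0.052 × 0.22 = 0.0036608
  Eyre: 0.29 × 0.02 × 0.014 = 0.0000812
  Arden: 0.15 × 0.095 × 0.22 = 0.003135
Sum = 0.007705.
Largest term belongs to Bell, so Bell is most probable.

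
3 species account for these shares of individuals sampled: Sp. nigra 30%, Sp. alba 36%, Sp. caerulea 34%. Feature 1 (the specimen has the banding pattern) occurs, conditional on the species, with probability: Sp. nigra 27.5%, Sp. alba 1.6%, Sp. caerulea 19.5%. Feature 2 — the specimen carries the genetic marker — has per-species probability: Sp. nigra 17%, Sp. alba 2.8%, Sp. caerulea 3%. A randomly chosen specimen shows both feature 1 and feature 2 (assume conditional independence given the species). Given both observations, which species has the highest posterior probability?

Sp. nigra

By Bayes' rule, posterior ∝ prior × likelihood:
  Sp. nigra: 0.3 × 0.275 × 0.17 = 0.014025
  Sp. alba: 0.36 × 0.016 × 0.028 = 0.00016128
  Sp. caerulea: 0.34 × 0.195 × 0.03 = 0.001989
Normalizing constant = 0.01617528.
Largest term belongs to Sp. nigra, so Sp. nigra is most probable.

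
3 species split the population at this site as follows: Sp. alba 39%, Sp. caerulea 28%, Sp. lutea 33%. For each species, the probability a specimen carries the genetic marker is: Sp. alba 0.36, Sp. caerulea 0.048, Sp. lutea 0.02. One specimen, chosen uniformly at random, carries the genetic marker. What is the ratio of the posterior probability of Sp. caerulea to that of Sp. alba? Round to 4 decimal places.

Compute prior × likelihood for every hypothesis:
  Sp. alba: 0.39 × 0.36 = 0.1404
  Sp. caerulea: 0.28 × 0.048 = 0.01344
  Sp. lutea: 0.33 × 0.02 = 0.0066
Total = 0.16044.
The ratio is 0.01344 / 0.1404 (the normalizer cancels) = 0.0957.

0.0957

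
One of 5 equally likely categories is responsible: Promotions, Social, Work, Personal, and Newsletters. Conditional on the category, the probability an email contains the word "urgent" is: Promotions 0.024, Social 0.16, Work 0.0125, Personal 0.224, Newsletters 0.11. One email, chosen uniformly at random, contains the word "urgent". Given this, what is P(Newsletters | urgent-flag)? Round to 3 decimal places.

With a uniform prior (1/5 each), posterior ∝ likelihood:
  Promotions: 0.024
  Social: 0.16
  Work: 0.0125
  Personal: 0.224
  Newsletters: 0.11
Sum = 0.5305.
P(Newsletters | evidence) = 0.11 / 0.5305 ≈ 0.207.

0.207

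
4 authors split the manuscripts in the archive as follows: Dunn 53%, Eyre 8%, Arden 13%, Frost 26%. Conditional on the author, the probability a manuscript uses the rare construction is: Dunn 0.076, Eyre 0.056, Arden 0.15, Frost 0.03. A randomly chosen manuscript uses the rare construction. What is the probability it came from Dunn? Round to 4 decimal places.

Compute prior × likelihood for every hypothesis:
  Dunn: 0.53 × 0.076 = 0.04028
  Eyre: 0.08 × 0.056 = 0.00448
  Arden: 0.13 × 0.15 = 0.0195
  Frost: 0.26 × 0.03 = 0.0078
Total = 0.07206.
P(Dunn | evidence) = 0.04028 / 0.07206 ≈ 0.5590.

0.5590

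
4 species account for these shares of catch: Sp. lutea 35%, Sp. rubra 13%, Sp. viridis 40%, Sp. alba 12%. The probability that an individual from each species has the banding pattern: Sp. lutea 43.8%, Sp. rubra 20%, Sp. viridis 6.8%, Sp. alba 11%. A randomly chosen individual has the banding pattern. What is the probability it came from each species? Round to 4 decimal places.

By Bayes' rule, posterior ∝ prior × likelihood:
  Sp. lutea: 0.35 × 0.438 = 0.1533
  Sp. rubra: 0.13 × 0.2 = 0.026
  Sp. viridis: 0.4 × 0.068 = 0.0272
  Sp. alba: 0.12 × 0.11 = 0.0132
Sum = 0.2197.
P(Sp. lutea | banded) = 0.1533/0.2197 ≈ 0.6978
P(Sp. rubra | banded) = 0.026/0.2197 ≈ 0.1183
P(Sp. viridis | banded) = 0.0272/0.2197 ≈ 0.1238
P(Sp. alba | banded) = 0.0132/0.2197 ≈ 0.0601

Sp. lutea 0.6978, Sp. rubra 0.1183, Sp. viridis 0.1238, Sp. alba 0.0601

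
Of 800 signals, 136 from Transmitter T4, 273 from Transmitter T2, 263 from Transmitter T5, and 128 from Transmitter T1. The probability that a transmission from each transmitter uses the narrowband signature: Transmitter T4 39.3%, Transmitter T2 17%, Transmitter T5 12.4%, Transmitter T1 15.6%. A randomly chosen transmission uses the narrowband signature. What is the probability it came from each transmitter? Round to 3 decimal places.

Transmitter T4 0.351, Transmitter T2 0.304, Transmitter T5 0.214, Transmitter T1 0.131

By Bayes' rule, posterior ∝ prior × likelihood:
  Transmitter T4: 0.17 × 0.393 = 0.06681
  Transmitter T2: 0.34125 × 0.17 = 0.0580125
  Transmitter T5: 0.32875 × 0.124 = 0.040765
  Transmitter T1: 0.16 × 0.156 = 0.02496
Normalizing constant = 0.1905475.
P(Transmitter T4 | narrowband) = 0.06681/0.1905475 ≈ 0.351
P(Transmitter T2 | narrowband) = 0.0580125/0.1905475 ≈ 0.304
P(Transmitter T5 | narrowband) = 0.040765/0.1905475 ≈ 0.214
P(Transmitter T1 | narrowband) = 0.02496/0.1905475 ≈ 0.131
(Check: 0.351+0.304+0.214+0.131 = 1.000.)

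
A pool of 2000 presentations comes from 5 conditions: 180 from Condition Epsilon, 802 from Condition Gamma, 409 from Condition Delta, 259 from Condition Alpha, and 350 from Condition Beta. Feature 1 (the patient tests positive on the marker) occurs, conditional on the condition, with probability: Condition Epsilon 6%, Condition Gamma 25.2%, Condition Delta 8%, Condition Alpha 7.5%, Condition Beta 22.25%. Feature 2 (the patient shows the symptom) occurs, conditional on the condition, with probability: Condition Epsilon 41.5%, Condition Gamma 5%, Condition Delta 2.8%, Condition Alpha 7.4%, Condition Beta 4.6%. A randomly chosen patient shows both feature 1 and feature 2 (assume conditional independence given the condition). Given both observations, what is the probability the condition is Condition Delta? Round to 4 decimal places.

0.0446

Unnormalized posteriors (prior × likelihood):
  Condition Epsilon: 0.09 × 0.06 × 0.415 = 0.002241
  Condition Gamma: 0.401 × 0.252 × 0.05 = 0.0050526
  Condition Delta: 0.2045 × 0.08 × 0.028 = 0.00045808
  Condition Alpha: 0.1295 × 0.075 × 0.074 = 0.000718725
  Condition Beta: 0.175 × 0.2225 × 0.046 = 0.001791125
Total = 0.01026153.
P(Condition Delta | evidence) = 0.00045808 / 0.01026153 ≈ 0.0446.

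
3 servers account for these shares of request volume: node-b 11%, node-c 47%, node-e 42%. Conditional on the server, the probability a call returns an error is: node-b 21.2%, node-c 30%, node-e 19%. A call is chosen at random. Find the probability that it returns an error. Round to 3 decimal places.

Unnormalized posteriors (prior × likelihood):
  node-b: 0.11 × 0.212 = 0.02332
  node-c: 0.47 × 0.3 = 0.141
  node-e: 0.42 × 0.19 = 0.0798
P(error) = 0.02332 + 0.141 + 0.0798 = 0.24412 → 0.244.

0.244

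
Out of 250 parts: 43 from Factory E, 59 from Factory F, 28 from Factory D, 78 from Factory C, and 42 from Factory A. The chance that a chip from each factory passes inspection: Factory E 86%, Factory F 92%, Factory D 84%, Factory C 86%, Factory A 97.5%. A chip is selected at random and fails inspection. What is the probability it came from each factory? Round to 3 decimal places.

Factory E 0.221, Factory F 0.174, Factory D 0.165, Factory C 0.402, Factory A 0.039

Taking complements, P(nonconforming | each) = Factory E 0.14, Factory F 0.08, Factory D 0.16, Factory C 0.14, Factory A 0.025.
Prior × likelihood for each hypothesis:
  Factory E: 0.172 × 0.14 = 0.02408
  Factory F: 0.236 × 0.08 = 0.01888
  Factory D: 0.112 × 0.16 = 0.01792
  Factory C: 0.312 × 0.14 = 0.04368
  Factory A: 0.168 × 0.025 = 0.0042
Normalizing constant = 0.10876.
P(Factory E | nonconforming) = 0.02408/0.10876 ≈ 0.221
P(Factory F | nonconforming) = 0.01888/0.10876 ≈ 0.174
P(Factory D | nonconforming) = 0.01792/0.10876 ≈ 0.165
P(Factory C | nonconforming) = 0.04368/0.10876 ≈ 0.402
P(Factory A | nonconforming) = 0.0042/0.10876 ≈ 0.039
(Check: 0.221+0.174+0.165+0.402+0.039 = 1.001.)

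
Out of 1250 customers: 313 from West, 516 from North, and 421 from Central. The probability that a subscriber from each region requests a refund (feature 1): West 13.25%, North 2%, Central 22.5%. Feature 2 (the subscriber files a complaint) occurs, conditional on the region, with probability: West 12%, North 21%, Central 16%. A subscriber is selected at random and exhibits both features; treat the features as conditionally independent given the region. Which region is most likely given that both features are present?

By Bayes' rule, posterior ∝ prior × likelihood:
  West: 0.2504 × 0.1325 × 0.12 = 0.00398136
  North: 0.4128 × 0.02 × 0.21 = 0.00173376
  Central: 0.3368 × 0.225 × 0.16 = 0.0121248
Total = 0.01783992.
Largest term belongs to Central, so Central is most probable.

Central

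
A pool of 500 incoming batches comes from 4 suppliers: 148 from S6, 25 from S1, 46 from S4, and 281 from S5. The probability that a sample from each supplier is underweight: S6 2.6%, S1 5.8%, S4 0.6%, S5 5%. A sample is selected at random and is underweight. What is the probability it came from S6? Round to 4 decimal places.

0.1961

Prior × likelihood for each hypothesis:
  S6: 0.296 × 0.026 = 0.007696
  S1: 0.05 × 0.058 = 0.0029
  S4: 0.092 × 0.006 = 0.000552
  S5: 0.562 × 0.05 = 0.0281
Sum = 0.039248.
P(S6 | evidence) = 0.007696 / 0.039248 ≈ 0.1961.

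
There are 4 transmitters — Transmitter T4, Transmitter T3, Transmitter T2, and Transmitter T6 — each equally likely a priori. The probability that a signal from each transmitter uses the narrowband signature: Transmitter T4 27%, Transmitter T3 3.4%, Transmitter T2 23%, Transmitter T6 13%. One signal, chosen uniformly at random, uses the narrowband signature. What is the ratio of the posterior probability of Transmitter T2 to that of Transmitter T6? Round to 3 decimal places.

1.769

Since the prior is uniform, the posterior is proportional to the likelihood:
  Transmitter T4: 0.27
  Transmitter T3: 0.034
  Transmitter T2: 0.23
  Transmitter T6: 0.13
Normalizing constant = 0.664.
The ratio is 0.23 / 0.13 (the normalizer cancels) = 1.769.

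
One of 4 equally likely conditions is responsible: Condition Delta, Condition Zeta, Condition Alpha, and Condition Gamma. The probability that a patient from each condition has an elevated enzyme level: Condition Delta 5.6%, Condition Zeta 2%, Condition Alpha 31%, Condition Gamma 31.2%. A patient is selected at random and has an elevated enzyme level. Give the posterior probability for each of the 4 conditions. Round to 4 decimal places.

With a uniform prior (1/4 each), posterior ∝ likelihood:
  Condition Delta: 0.056
  Condition Zeta: 0.02
  Condition Alpha: 0.31
  Condition Gamma: 0.312
Normalizing constant = 0.698.
P(Condition Delta | elevated) = 0.056/0.698 ≈ 0.0802
P(Condition Zeta | elevated) = 0.02/0.698 ≈ 0.0287
P(Condition Alpha | elevated) = 0.31/0.698 ≈ 0.4441
P(Condition Gamma | elevated) = 0.312/0.698 ≈ 0.4470
(Check: 0.0802+0.0287+0.4441+0.4470 = 1.0000.)

Condition Delta 0.0802, Condition Zeta 0.0287, Condition Alpha 0.4441, Condition Gamma 0.4470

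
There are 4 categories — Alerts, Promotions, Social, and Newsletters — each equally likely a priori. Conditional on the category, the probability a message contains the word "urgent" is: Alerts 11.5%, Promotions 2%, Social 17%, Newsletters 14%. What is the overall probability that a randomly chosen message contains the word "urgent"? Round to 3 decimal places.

0.111

With a uniform prior (1/4 each), posterior ∝ likelihood:
  Alerts: 0.115
  Promotions: 0.02
  Social: 0.17
  Newsletters: 0.14
P(urgent-flag) = (1/4) × (0.115 + 0.02 + 0.17 + 0.14) = 0.445/4 ≈ 0.111.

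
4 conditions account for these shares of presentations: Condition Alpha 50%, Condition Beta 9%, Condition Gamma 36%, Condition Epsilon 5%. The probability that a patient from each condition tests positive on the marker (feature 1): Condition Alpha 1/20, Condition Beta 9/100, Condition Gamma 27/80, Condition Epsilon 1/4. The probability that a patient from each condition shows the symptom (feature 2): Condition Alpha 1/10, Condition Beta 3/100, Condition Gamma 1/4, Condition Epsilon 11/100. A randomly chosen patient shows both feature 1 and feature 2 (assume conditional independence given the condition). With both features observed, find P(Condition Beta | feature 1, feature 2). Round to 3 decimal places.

0.007

Compute prior × likelihood for every hypothesis:
  Condition Alpha: 0.5 × 0.05 × 0.1 = 0.0025
  Condition Beta: 0.09 × 0.09 × 0.03 = 0.000243
  Condition Gamma: 0.36 × 0.3375 × 0.25 = 0.030375
  Condition Epsilon: 0.05 × 0.25 × 0.11 = 0.001375
Sum = 0.034493.
P(Condition Beta | evidence) = 0.000243 / 0.034493 ≈ 0.007.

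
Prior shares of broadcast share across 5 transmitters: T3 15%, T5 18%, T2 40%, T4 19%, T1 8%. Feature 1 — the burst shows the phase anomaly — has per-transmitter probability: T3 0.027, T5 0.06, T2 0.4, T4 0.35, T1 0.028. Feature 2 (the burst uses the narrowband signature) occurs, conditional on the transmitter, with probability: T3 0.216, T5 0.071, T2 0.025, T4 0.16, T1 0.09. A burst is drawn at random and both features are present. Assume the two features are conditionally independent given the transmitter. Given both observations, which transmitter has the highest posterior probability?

T4

Prior × likelihood for each hypothesis:
  T3: 0.15 × 0.027 × 0.216 = 0.0008748
  T5: 0.18 × 0.06 × 0.071 = 0.0007668
  T2: 0.4 × 0.4 × 0.025 = 0.004
  T4: 0.19 × 0.35 × 0.16 = 0.01064
  T1: 0.08 × 0.028 × 0.09 = 0.0002016
Total = 0.0164832.
Largest term belongs to T4, so T4 is most probable.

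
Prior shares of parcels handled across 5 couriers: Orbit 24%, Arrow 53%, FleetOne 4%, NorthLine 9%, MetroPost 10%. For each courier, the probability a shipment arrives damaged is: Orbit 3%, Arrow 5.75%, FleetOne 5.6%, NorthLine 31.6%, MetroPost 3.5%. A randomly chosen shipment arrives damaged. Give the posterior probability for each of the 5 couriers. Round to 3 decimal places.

Orbit 0.100, Arrow 0.424, FleetOne 0.031, NorthLine 0.396, MetroPost 0.049

Compute prior × likelihood for every hypothesis:
  Orbit: 0.24 × 0.03 = 0.0072
  Arrow: 0.53 × 0.0575 = 0.030475
  FleetOne: 0.04 × 0.056 = 0.00224
  NorthLine: 0.09 × 0.316 = 0.02844
  MetroPost: 0.1 × 0.035 = 0.0035
Total = 0.071855.
P(Orbit | damaged) = 0.0072/0.071855 ≈ 0.100
P(Arrow | damaged) = 0.030475/0.071855 ≈ 0.424
P(FleetOne | damaged) = 0.00224/0.071855 ≈ 0.031
P(NorthLine | damaged) = 0.02844/0.071855 ≈ 0.396
P(MetroPost | damaged) = 0.0035/0.071855 ≈ 0.049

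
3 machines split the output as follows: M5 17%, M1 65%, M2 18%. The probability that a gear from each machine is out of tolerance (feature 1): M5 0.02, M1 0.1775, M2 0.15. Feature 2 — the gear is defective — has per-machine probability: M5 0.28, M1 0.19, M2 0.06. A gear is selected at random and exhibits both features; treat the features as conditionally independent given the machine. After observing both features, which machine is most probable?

M1

By Bayes' rule, posterior ∝ prior × likelihood:
  M5: 0.17 × 0.02 × 0.28 = 0.000952
  M1: 0.65 × 0.1775 × 0.19 = 0.02192125
  M2: 0.18 × 0.15 × 0.06 = 0.00162
Sum = 0.02449325.
Largest term belongs to M1, so M1 is most probable.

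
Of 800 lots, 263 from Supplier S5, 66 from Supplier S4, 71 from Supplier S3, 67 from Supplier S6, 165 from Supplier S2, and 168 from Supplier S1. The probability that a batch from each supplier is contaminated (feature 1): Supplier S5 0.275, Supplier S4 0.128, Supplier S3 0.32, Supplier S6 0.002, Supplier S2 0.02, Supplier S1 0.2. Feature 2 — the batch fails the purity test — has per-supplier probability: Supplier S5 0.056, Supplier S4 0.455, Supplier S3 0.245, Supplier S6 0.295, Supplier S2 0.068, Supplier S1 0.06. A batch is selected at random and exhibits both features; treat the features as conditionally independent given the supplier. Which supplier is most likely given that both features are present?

Prior × likelihood for each hypothesis:
  Supplier S5: 0.32875 × 0.275 × 0.056 = 0.00506275
  Supplier S4: 0.0825 × 0.128 × 0.455 = 0.0048048
  Supplier S3: 0.08875 × 0.32 × 0.245 = 0.006958
  Supplier S6: 0.08375 × 0.002 × 0.295 = 0.0000494125
  Supplier S2: 0.20625 × 0.02 × 0.068 = 0.0002805
  Supplier S1: 0.21 × 0.2 × 0.06 = 0.00252
Normalizing constant = 0.0196754625.
Largest term belongs to Supplier S3, so Supplier S3 is most probable.

Supplier S3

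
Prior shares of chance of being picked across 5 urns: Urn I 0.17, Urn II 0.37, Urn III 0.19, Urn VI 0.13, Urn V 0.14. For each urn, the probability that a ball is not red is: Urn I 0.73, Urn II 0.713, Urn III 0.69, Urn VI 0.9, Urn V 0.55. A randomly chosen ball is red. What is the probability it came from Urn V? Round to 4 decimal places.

0.2195

Taking complements, P(red | each) = Urn I 0.27, Urn II 0.287, Urn III 0.31, Urn VI 0.1, Urn V 0.45.
Prior × likelihood for each hypothesis:
  Urn I: 0.17 × 0.27 = 0.0459
  Urn II: 0.37 × 0.287 = 0.10619
  Urn III: 0.19 × 0.31 = 0.0589
  Urn VI: 0.13 × 0.1 = 0.013
  Urn V: 0.14 × 0.45 = 0.063
Sum = 0.28699.
P(Urn V | evidence) = 0.063 / 0.28699 ≈ 0.2195.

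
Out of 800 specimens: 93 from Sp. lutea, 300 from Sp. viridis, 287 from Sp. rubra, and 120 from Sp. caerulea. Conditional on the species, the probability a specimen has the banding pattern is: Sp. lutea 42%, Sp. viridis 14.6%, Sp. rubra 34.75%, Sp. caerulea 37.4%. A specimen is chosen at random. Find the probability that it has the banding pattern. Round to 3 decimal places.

Unnormalized posteriors (prior × likelihood):
  Sp. lutea: 0.11625 × 0.42 = 0.048825
  Sp. viridis: 0.375 × 0.146 = 0.05475
  Sp. rubra: 0.35875 × 0.3475 = 0.124665625
  Sp. caerulea: 0.15 × 0.374 = 0.0561
P(banded) = 0.048825 + 0.05475 + 0.124665625 + 0.0561 = 0.284340625 → 0.284.

0.284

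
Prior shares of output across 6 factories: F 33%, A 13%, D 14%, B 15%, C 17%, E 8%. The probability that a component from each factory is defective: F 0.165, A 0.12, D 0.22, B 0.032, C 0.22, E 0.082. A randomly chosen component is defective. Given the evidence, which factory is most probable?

Prior × likelihood for each hypothesis:
  F: 0.33 × 0.165 = 0.05445
  A: 0.13 × 0.12 = 0.0156
  D: 0.14 × 0.22 = 0.0308
  B: 0.15 × 0.032 = 0.0048
  C: 0.17 × 0.22 = 0.0374
  E: 0.08 × 0.082 = 0.00656
Normalizing constant = 0.14961.
Largest term belongs to F, so F is most probable.

F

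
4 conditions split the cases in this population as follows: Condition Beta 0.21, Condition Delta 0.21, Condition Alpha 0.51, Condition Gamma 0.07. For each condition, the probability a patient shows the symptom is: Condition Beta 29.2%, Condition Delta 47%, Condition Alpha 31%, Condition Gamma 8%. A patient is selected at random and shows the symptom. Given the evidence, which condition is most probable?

Unnormalized posteriors (prior × likelihood):
  Condition Beta: 0.21 × 0.292 = 0.06132
  Condition Delta: 0.21 × 0.47 = 0.0987
  Condition Alpha: 0.51 × 0.31 = 0.1581
  Condition Gamma: 0.07 × 0.08 = 0.0056
Total = 0.32372.
Largest term belongs to Condition Alpha, so Condition Alpha is most probable.

Condition Alpha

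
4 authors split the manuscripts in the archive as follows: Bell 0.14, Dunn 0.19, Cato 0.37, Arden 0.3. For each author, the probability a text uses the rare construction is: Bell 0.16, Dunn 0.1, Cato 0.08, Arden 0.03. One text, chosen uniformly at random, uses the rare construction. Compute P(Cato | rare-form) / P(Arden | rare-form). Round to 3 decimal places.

3.289

Unnormalized posteriors (prior × likelihood):
  Bell: 0.14 × 0.16 = 0.0224
  Dunn: 0.19 × 0.1 = 0.019
  Cato: 0.37 × 0.08 = 0.0296
  Arden: 0.3 × 0.03 = 0.009
Total = 0.08.
The ratio is 0.0296 / 0.009 (the normalizer cancels) = 3.289.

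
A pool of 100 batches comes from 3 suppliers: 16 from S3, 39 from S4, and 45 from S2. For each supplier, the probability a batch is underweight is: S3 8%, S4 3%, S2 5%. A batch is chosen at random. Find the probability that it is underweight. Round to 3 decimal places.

By Bayes' rule, posterior ∝ prior × likelihood:
  S3: 0.16 × 0.08 = 0.0128
  S4: 0.39 × 0.03 = 0.0117
  S2: 0.45 × 0.05 = 0.0225
P(underweight) = 0.0128 + 0.0117 + 0.0225 = 0.047 → 0.047.

0.047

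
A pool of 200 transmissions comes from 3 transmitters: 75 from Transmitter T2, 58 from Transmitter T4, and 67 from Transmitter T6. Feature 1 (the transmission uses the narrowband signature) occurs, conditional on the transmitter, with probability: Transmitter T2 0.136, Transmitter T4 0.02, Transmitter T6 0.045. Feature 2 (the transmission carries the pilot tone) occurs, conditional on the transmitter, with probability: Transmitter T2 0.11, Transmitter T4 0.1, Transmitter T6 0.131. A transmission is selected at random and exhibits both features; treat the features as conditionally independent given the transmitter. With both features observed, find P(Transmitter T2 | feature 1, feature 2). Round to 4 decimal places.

0.6871

Unnormalized posteriors (prior × likelihood):
  Transmitter T2: 0.375 × 0.136 × 0.11 = 0.00561
  Transmitter T4: 0.29 × 0.02 × 0.1 = 0.00058
  Transmitter T6: 0.335 × 0.045 × 0.131 = 0.001974825
Sum = 0.008164825.
P(Transmitter T2 | evidence) = 0.00561 / 0.008164825 ≈ 0.6871.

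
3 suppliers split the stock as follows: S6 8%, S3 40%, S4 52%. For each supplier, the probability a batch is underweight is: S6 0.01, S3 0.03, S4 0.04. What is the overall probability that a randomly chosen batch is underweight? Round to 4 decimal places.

0.0336

Compute prior × likelihood for every hypothesis:
  S6: 0.08 × 0.01 = 0.0008
  S3: 0.4 × 0.03 = 0.012
  S4: 0.52 × 0.04 = 0.0208
P(underweight) = 0.0008 + 0.012 + 0.0208 = 0.0336 → 0.0336.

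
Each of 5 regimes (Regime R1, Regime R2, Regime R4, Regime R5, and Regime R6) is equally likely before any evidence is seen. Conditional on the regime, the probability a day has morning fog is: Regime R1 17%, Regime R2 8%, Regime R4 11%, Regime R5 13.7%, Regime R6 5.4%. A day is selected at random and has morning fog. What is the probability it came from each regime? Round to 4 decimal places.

Regime R1 0.3085, Regime R2 0.1452, Regime R4 0.1996, Regime R5 0.2486, Regime R6 0.0980

Since the prior is uniform, the posterior is proportional to the likelihood:
  Regime R1: 0.17
  Regime R2: 0.08
  Regime R4: 0.11
  Regime R5: 0.137
  Regime R6: 0.054
Normalizing constant = 0.551.
P(Regime R1 | fog) = 0.17/0.551 ≈ 0.3085
P(Regime R2 | fog) = 0.08/0.551 ≈ 0.1452
P(Regime R4 | fog) = 0.11/0.551 ≈ 0.1996
P(Regime R5 | fog) = 0.137/0.551 ≈ 0.2486
P(Regime R6 | fog) = 0.054/0.551 ≈ 0.0980
(Check: 0.3085+0.1452+0.1996+0.2486+0.0980 = 0.9999.)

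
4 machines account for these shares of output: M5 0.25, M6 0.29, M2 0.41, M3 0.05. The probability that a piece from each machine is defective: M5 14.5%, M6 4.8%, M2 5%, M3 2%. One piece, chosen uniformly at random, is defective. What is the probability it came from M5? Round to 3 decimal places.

Unnormalized posteriors (prior × likelihood):
  M5: 0.25 × 0.145 = 0.03625
  M6: 0.29 × 0.048 = 0.01392
  M2: 0.41 × 0.05 = 0.0205
  M3: 0.05 × 0.02 = 0.001
Sum = 0.07167.
P(M5 | evidence) = 0.03625 / 0.07167 ≈ 0.506.

0.506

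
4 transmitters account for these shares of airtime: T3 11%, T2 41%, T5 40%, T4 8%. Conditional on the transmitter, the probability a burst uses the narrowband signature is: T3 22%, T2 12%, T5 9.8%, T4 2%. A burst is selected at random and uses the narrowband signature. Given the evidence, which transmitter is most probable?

T2

Prior × likelihood for each hypothesis:
  T3: 0.11 × 0.22 = 0.0242
  T2: 0.41 × 0.12 = 0.0492
  T5: 0.4 × 0.098 = 0.0392
  T4: 0.08 × 0.02 = 0.0016
Total = 0.1142.
Largest term belongs to T2, so T2 is most probable.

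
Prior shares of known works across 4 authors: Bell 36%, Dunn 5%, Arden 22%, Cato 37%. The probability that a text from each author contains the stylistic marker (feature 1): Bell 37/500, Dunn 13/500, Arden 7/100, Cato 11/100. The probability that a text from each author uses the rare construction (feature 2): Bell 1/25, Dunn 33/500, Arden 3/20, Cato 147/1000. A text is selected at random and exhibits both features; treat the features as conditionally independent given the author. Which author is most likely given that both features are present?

Cato

Unnormalized posteriors (prior × likelihood):
  Bell: 0.36 × 0.074 × 0.04 = 0.0010656
  Dunn: 0.05 × 0.026 × 0.066 = 0.0000858
  Arden: 0.22 × 0.07 × 0.15 = 0.00231
  Cato: 0.37 × 0.11 × 0.147 = 0.0059829
Total = 0.0094443.
Largest term belongs to Cato, so Cato is most probable.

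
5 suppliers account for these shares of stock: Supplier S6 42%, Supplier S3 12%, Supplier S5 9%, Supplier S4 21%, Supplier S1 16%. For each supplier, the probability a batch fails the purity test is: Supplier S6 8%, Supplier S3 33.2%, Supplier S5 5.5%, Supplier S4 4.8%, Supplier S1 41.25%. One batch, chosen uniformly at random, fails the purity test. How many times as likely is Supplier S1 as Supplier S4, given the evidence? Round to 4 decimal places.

6.5476

Prior × likelihood for each hypothesis:
  Supplier S6: 0.42 × 0.08 = 0.0336
  Supplier S3: 0.12 × 0.332 = 0.03984
  Supplier S5: 0.09 × 0.055 = 0.00495
  Supplier S4: 0.21 × 0.048 = 0.01008
  Supplier S1: 0.16 × 0.4125 = 0.066
Sum = 0.15447.
The ratio is 0.066 / 0.01008 (the normalizer cancels) = 6.5476.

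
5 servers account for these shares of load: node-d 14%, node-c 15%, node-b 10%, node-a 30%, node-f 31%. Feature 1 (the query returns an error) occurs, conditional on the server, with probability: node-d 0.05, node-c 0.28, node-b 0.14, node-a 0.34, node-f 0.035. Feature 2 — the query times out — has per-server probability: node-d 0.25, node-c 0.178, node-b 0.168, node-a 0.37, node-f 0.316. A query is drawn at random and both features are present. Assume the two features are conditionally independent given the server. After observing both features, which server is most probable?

node-a

By Bayes' rule, posterior ∝ prior × likelihood:
  node-d: 0.14 × 0.05 × 0.25 = 0.00175
  node-c: 0.15 × 0.28 × 0.178 = 0.007476
  node-b: 0.1 × 0.14 × 0.168 = 0.002352
  node-a: 0.3 × 0.34 × 0.37 = 0.03774
  node-f: 0.31 × 0.035 × 0.316 = 0.0034286
Normalizing constant = 0.0527466.
Largest term belongs to node-a, so node-a is most probable.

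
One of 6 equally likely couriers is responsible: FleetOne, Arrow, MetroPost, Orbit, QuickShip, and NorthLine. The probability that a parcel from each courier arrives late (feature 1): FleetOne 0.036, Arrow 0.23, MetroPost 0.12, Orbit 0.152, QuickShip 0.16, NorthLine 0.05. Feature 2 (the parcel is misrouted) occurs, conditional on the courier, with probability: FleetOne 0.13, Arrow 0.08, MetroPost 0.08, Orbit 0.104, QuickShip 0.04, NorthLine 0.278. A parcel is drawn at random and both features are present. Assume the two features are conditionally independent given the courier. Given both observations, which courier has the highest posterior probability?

Arrow

With a uniform prior (1/6 each), posterior ∝ likelihood:
  FleetOne: 0.036 × 0.13 = 0.00468
  Arrow: 0.23 × 0.08 = 0.0184
  MetroPost: 0.12 × 0.08 = 0.0096
  Orbit: 0.152 × 0.104 = 0.015808
  QuickShip: 0.16 × 0.04 = 0.0064
  NorthLine: 0.05 × 0.278 = 0.0139
Sum = 0.068788.
Largest term belongs to Arrow, so Arrow is most probable.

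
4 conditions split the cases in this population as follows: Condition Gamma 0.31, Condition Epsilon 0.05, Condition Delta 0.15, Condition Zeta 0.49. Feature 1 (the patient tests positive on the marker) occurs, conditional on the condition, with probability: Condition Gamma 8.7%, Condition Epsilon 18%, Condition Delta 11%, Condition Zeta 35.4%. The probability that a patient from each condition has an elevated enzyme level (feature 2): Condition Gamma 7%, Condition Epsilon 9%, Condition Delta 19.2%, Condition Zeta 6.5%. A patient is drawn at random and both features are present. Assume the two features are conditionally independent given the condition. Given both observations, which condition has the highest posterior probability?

Condition Zeta

Compute prior × likelihood for every hypothesis:
  Condition Gamma: 0.31 × 0.087 × 0.07 = 0.0018879
  Condition Epsilon: 0.05 × 0.18 × 0.09 = 0.00081
  Condition Delta: 0.15 × 0.11 × 0.192 = 0.003168
  Condition Zeta: 0.49 × 0.354 × 0.065 = 0.0112749
Normalizing constant = 0.0171408.
Largest term belongs to Condition Zeta, so Condition Zeta is most probable.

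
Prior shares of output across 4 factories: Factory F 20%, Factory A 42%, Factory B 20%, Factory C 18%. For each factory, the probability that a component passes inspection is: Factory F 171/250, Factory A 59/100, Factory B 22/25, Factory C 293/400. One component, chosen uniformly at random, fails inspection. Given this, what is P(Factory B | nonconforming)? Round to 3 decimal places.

0.078

Taking complements, P(nonconforming | each) = Factory F 0.316, Factory A 0.41, Factory B 0.12, Factory C 0.2675.
Compute prior × likelihood for every hypothesis:
  Factory F: 0.2 × 0.316 = 0.0632
  Factory A: 0.42 × 0.41 = 0.1722
  Factory B: 0.2 × 0.12 = 0.024
  Factory C: 0.18 × 0.2675 = 0.04815
Sum = 0.30755.
P(Factory B | evidence) = 0.024 / 0.30755 ≈ 0.078.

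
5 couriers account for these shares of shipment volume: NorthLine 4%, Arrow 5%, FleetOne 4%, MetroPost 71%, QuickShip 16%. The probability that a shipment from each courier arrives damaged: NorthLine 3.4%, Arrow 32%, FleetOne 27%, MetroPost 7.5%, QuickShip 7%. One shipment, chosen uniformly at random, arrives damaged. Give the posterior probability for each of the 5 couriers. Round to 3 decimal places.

Compute prior × likelihood for every hypothesis:
  NorthLine: 0.04 × 0.034 = 0.00136
  Arrow: 0.05 × 0.32 = 0.016
  FleetOne: 0.04 × 0.27 = 0.0108
  MetroPost: 0.71 × 0.075 = 0.05325
  QuickShip: 0.16 × 0.07 = 0.0112
Normalizing constant = 0.09261.
P(NorthLine | damaged) = 0.00136/0.09261 ≈ 0.015
P(Arrow | damaged) = 0.016/0.09261 ≈ 0.173
P(FleetOne | damaged) = 0.0108/0.09261 ≈ 0.117
P(MetroPost | damaged) = 0.05325/0.09261 ≈ 0.575
P(QuickShip | damaged) = 0.0112/0.09261 ≈ 0.121

NorthLine 0.015, Arrow 0.173, FleetOne 0.117, MetroPost 0.575, QuickShip 0.121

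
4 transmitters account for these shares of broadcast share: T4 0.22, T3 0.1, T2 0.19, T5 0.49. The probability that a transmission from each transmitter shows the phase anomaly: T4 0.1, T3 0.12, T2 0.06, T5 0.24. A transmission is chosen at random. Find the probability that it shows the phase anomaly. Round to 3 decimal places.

Compute prior × likelihood for every hypothesis:
  T4: 0.22 × 0.1 = 0.022
  T3: 0.1 × 0.12 = 0.012
  T2: 0.19 × 0.06 = 0.0114
  T5: 0.49 × 0.24 = 0.1176
P(anomaly) = 0.022 + 0.012 + 0.0114 + 0.1176 = 0.163 → 0.163.

0.163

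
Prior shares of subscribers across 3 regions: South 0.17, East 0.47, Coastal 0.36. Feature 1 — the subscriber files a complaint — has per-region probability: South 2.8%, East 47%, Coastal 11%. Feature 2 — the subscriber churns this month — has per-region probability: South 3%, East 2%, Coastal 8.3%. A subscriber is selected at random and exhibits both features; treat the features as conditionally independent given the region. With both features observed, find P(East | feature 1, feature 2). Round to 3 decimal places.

0.563

Compute prior × likelihood for every hypothesis:
  South: 0.17 × 0.028 × 0.03 = 0.0001428
  East: 0.47 × 0.47 × 0.02 = 0.004418
  Coastal: 0.36 × 0.11 × 0.083 = 0.0032868
Sum = 0.0078476.
P(East | evidence) = 0.004418 / 0.0078476 ≈ 0.563.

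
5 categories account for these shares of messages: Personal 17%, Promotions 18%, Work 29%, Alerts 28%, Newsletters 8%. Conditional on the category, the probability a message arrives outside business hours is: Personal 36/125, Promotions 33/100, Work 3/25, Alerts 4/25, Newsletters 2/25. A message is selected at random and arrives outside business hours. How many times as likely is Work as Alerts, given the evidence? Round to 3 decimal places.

Unnormalized posteriors (prior × likelihood):
  Personal: 0.17 × 0.288 = 0.04896
  Promotions: 0.18 × 0.33 = 0.0594
  Work: 0.29 × 0.12 = 0.0348
  Alerts: 0.28 × 0.16 = 0.0448
  Newsletters: 0.08 × 0.08 = 0.0064
Total = 0.19436.
The ratio is 0.0348 / 0.0448 (the normalizer cancels) = 0.777.

0.777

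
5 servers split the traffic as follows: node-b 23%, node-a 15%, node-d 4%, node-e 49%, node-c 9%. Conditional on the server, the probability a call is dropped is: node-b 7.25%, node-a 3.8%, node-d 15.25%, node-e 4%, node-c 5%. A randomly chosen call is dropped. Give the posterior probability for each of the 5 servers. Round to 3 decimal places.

node-b 0.317, node-a 0.108, node-d 0.116, node-e 0.373, node-c 0.086

By Bayes' rule, posterior ∝ prior × likelihood:
  node-b: 0.23 × 0.0725 = 0.016675
  node-a: 0.15 × 0.038 = 0.0057
  node-d: 0.04 × 0.1525 = 0.0061
  node-e: 0.49 × 0.04 = 0.0196
  node-c: 0.09 × 0.05 = 0.0045
Normalizing constant = 0.052575.
P(node-b | dropped) = 0.016675/0.052575 ≈ 0.317
P(node-a | dropped) = 0.0057/0.052575 ≈ 0.108
P(node-d | dropped) = 0.0061/0.052575 ≈ 0.116
P(node-e | dropped) = 0.0196/0.052575 ≈ 0.373
P(node-c | dropped) = 0.0045/0.052575 ≈ 0.086
(Check: 0.317+0.108+0.116+0.373+0.086 = 1.000.)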